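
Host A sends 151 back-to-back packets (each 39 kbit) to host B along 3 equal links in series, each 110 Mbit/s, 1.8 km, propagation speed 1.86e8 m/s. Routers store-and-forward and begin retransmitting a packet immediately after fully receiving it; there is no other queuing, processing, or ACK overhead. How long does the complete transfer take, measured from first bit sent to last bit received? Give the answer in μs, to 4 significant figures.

Per-hop transmission t_tx = L/R = 39000/110000000 = 354.545 μs.
Per-hop propagation t_prop = 1800/186000000 = 9.67742 μs.
Pipeline fill: first packet needs 3·t_tx to clear all hops; remaining 150 packets each add one t_tx.
Total = (3+151-1)·t_tx + 3·t_prop = 153·354.545 + 3·9.67742 = 54270 μs.

54270 μs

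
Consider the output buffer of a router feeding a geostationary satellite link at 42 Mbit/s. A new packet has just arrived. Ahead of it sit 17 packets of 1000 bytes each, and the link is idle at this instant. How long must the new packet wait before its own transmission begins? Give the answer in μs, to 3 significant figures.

Each queued packet: L/R = 8000/42000000 = 190.476 μs.
17 queued → 3238.1 μs.
Queuing delay = 3240 μs.

3240 μs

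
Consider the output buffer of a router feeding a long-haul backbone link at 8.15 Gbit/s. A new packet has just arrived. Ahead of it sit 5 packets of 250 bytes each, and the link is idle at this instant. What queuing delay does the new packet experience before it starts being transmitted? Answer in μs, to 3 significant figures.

1.23 μs

Each queued packet: L/R = 2000/8150000000 = 0.245399 μs.
5 queued → 1.22699 μs.
Queuing delay = 1.23 μs.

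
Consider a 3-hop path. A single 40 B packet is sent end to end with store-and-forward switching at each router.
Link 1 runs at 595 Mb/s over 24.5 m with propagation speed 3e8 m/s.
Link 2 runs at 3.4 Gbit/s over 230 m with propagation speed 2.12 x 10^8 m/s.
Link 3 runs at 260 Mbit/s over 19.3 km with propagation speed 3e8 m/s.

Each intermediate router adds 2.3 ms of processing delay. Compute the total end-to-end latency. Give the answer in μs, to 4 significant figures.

L = 40 × 8 = 320 bits.
Transmission delays (L/R per hop): 0.537815, 0.0941176, 1.23077 μs; sum = 1.8627 μs.
Propagation delays (d/s per hop): 0.0816667, 1.08491, 64.3333 μs; sum = 65.4999 μs.
Processing at 2 router(s): 2 × 2.3 ms = 4600 μs.
End-to-end = 4667 μs.

4667 μs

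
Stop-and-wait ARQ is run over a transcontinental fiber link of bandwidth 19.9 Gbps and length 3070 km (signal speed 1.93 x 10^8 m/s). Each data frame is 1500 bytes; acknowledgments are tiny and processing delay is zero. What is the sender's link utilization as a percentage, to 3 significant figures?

t_tx = L/R = 12000/19900000000 = 6.03015e-07 s.
t_prop = 3070000/193000000 = 0.0159067 s; RTT = 0.0318135 s.
Cycle = t_tx + RTT = 0.0318141 s.
Utilization = t_tx / cycle = 6.03015e-07/0.0318141 = 0.00190 %.

0.00190 %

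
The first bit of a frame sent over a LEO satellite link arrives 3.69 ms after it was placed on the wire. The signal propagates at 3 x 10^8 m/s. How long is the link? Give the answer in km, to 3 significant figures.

d = s × t_prop = 300000000 × 0.00369 = 1110 km.

1110 km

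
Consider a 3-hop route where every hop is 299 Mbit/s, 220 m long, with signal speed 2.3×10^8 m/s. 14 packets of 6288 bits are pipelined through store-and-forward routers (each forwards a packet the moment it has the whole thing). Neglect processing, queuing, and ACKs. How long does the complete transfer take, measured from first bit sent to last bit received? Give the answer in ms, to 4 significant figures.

0.3394 ms

Per-hop transmission t_tx = L/R = 6288/299000000 = 0.0210301 ms.
Per-hop propagation t_prop = 220/2.3e+08 = 0.000956522 ms.
Pipeline fill: first packet needs 3·t_tx to clear all hops; remaining 13 packets each add one t_tx.
Total = (3+14-1)·t_tx + 3·t_prop = 16·0.0210301 + 3·0.000956522 = 0.3394 ms.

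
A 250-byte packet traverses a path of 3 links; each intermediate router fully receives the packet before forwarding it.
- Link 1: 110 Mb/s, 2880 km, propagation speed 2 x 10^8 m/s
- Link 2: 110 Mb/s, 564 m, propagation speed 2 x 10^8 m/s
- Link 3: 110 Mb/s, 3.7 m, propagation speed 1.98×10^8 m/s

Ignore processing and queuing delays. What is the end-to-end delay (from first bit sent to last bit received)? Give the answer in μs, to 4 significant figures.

14460 μs

L = 250 × 8 = 2000 bits.
Transmission delay per hop = L/R = 2000/110000000 = 18.1818 μs; 3 hops → 54.5455 μs.
Propagation delays (d/s per hop): 14400, 2.82, 0.0186869 μs; sum = 14402.8 μs.
End-to-end = 14460 μs.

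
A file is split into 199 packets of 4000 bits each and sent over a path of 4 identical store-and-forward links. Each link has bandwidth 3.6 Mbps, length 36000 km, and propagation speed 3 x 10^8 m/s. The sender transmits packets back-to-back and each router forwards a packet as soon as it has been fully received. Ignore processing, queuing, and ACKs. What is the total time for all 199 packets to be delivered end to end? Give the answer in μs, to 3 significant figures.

704000 μs

Per-hop transmission t_tx = L/R = 4000/3600000 = 1111.11 μs.
Per-hop propagation t_prop = 36000000/300000000 = 120000 μs.
Pipeline fill: first packet needs 4·t_tx to clear all hops; remaining 198 packets each add one t_tx.
Total = (4+199-1)·t_tx + 4·t_prop = 202·1111.11 + 4·120000 = 704000 μs.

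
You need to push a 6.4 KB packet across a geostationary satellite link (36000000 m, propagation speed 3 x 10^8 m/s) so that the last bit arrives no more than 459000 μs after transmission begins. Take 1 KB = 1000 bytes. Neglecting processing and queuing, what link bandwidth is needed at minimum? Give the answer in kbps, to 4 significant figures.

151.0 kbps

L = 51200 bits.
Propagation delay = 36000000 / 300000000 = 120000 μs.
Transmission budget = 459000 − 120000 = 339000 μs.
R ≥ L / t_tx = 51200 bits / 0.339 s = 151.0 kbps.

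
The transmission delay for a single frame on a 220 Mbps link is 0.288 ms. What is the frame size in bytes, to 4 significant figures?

7920 bytes

L = R × t_tx = 220000000 b/s × 0.000288 s = 63360 bits.
In bytes: 63360 / 8 = 7920 bytes.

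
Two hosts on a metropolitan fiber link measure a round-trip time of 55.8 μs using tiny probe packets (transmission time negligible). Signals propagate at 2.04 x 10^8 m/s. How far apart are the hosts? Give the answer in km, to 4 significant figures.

One-way propagation = RTT/2 = 27.9 μs.
d = s × t = 204000000 × 2.79e-05 = 5.692 km.

5.692 km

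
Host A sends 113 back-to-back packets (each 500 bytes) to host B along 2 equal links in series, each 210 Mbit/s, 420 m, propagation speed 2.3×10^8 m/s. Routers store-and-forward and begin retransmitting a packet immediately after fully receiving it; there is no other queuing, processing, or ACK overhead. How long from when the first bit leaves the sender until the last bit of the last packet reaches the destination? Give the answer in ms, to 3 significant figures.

2.18 ms

Per-hop transmission t_tx = L/R = 4000/210000000 = 0.0190476 ms.
Per-hop propagation t_prop = 420/2.3e+08 = 0.00182609 ms.
Pipeline fill: first packet needs 2·t_tx to clear all hops; remaining 112 packets each add one t_tx.
Total = (2+113-1)·t_tx + 2·t_prop = 114·0.0190476 + 2·0.00182609 = 2.18 ms.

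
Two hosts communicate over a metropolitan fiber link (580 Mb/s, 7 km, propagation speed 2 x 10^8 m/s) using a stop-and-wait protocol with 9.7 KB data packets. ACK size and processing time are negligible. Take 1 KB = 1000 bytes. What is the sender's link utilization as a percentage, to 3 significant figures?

t_tx = L/R = 77600/580000000 = 0.000133793 s.
t_prop = 7000/200000000 = 3.5e-05 s; RTT = 7e-05 s.
Cycle = t_tx + RTT = 0.000203793 s.
Utilization = t_tx / cycle = 0.000133793/0.000203793 = 65.7 %.

65.7 %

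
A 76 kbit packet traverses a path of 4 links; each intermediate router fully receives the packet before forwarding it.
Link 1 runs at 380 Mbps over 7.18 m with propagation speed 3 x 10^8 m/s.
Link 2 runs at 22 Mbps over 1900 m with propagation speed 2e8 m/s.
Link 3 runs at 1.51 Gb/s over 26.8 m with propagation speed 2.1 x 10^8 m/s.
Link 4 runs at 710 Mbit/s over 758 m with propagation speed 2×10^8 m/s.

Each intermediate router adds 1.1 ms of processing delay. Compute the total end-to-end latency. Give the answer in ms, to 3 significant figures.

7.13 ms

L = 76000 bits.
Transmission delays (L/R per hop): 0.2, 3.45455, 0.0503311, 0.107042 ms; sum = 3.81192 ms.
Propagation delays (d/s per hop): 2.39333e-05, 0.0095, 0.000127619, 0.00379 ms; sum = 0.0134416 ms.
Processing at 3 router(s): 3 × 1.1 ms = 3.3 ms.
End-to-end = 7.13 ms.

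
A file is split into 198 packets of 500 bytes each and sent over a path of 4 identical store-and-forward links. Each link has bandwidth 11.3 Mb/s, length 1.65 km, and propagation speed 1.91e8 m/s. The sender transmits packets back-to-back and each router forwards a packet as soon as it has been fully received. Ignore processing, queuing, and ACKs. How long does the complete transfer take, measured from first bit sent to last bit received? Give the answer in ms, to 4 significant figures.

71.18 ms

Per-hop transmission t_tx = L/R = 4000/11300000 = 0.353982 ms.
Per-hop propagation t_prop = 1650/191000000 = 0.00863874 ms.
Pipeline fill: first packet needs 4·t_tx to clear all hops; remaining 197 packets each add one t_tx.
Total = (4+198-1)·t_tx + 4·t_prop = 201·0.353982 + 4·0.00863874 = 71.18 ms.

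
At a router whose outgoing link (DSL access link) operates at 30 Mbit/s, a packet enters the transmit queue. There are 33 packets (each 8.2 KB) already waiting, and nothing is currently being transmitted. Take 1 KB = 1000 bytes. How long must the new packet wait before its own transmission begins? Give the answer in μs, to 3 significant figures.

72200 μs

Each queued packet: L/R = 65600/30000000 = 2186.67 μs.
33 queued → 72160 μs.
Queuing delay = 72200 μs.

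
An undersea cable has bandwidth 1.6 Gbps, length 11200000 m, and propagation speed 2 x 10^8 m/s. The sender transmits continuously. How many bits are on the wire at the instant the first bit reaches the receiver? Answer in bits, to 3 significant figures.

89600000 bits

Propagation delay = 11200000 / 200000000 = 0.056 s.
BDP = R × t_prop = 1600000000 × 0.056 = 89600000 bits.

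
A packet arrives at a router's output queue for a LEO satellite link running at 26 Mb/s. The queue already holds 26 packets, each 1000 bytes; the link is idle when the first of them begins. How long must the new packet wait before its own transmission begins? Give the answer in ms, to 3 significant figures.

8.00 ms

Each queued packet: L/R = 8000/26000000 = 0.307692 ms.
26 queued → 8 ms.
Queuing delay = 8.00 ms.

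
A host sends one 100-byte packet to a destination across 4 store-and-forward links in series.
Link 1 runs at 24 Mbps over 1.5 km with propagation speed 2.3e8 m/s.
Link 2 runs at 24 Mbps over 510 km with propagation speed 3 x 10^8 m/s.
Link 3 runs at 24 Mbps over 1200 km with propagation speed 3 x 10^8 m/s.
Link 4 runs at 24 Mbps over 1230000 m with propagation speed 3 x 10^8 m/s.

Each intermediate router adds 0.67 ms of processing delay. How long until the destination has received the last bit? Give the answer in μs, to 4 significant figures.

L = 100 × 8 = 800 bits.
Transmission delay per hop = L/R = 800/24000000 = 33.3333 μs; 4 hops → 133.333 μs.
Propagation delays (d/s per hop): 6.52174, 1700, 4000, 4100 μs; sum = 9806.52 μs.
Processing at 3 router(s): 3 × 0.67 ms = 2010 μs.
End-to-end = 11950 μs.

11950 μs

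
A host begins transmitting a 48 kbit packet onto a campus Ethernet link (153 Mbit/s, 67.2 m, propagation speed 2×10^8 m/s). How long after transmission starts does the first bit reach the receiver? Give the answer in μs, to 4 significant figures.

0.3360 μs

First bit experiences only propagation delay: d/s = 67.2/200000000 = 0.3360 μs.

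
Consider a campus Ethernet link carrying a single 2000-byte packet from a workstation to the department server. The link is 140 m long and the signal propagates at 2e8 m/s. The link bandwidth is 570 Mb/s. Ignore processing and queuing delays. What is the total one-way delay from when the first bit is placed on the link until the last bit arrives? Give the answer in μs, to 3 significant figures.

L = 2000 × 8 = 16000 bits.
Transmission delay = L/R = 16000 / 570000000 = 28.0702 μs.
Propagation delay = d/s = 140 m / 200000000 m/s = 0.7 μs.
Total = 28.8 μs.

28.8 μs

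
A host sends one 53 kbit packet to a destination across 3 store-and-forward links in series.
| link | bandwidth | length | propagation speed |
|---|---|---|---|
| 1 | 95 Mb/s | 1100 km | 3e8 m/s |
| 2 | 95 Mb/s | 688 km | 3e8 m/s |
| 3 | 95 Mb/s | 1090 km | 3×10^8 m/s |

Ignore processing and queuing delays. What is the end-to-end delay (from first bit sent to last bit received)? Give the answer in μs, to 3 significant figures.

L = 53000 bits.
Transmission delay per hop = L/R = 53000/95000000 = 557.895 μs; 3 hops → 1673.68 μs.
Propagation delays (d/s per hop): 3666.67, 2293.33, 3633.33 μs; sum = 9593.33 μs.
End-to-end = 11300 μs.

11300 μs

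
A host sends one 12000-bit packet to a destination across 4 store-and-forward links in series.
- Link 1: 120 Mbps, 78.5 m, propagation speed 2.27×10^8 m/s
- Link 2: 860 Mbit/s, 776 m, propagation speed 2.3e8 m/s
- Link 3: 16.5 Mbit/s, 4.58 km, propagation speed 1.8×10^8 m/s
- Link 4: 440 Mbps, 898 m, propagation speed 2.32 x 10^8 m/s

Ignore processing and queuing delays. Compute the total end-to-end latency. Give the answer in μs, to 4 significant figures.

Transmission delays (L/R per hop): 100, 13.9535, 727.273, 27.2727 μs; sum = 868.499 μs.
Propagation delays (d/s per hop): 0.345815, 3.37391, 25.4444, 3.87069 μs; sum = 33.0349 μs.
End-to-end = 901.5 μs.

901.5 μs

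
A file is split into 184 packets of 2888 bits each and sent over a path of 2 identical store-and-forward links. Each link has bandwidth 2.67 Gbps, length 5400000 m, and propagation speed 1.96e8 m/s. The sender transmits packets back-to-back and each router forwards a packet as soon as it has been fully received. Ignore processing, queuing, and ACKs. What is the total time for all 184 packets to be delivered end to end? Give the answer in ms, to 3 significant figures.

Per-hop transmission t_tx = L/R = 2888/2670000000 = 0.00108165 ms.
Per-hop propagation t_prop = 5400000/196000000 = 27.551 ms.
Pipeline fill: first packet needs 2·t_tx to clear all hops; remaining 183 packets each add one t_tx.
Total = (2+184-1)·t_tx + 2·t_prop = 185·0.00108165 + 2·27.551 = 55.3 ms.

55.3 ms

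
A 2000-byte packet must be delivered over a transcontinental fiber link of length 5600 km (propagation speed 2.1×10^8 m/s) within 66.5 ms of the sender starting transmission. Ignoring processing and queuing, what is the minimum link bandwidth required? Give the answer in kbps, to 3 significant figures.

402 kbps

L = 16000 bits.
Propagation delay = 5600000 / 210000000 = 26.6667 ms.
Transmission budget = 66.5 − 26.6667 = 39.8333 ms.
R ≥ L / t_tx = 16000 bits / 0.0398333 s = 402 kbps.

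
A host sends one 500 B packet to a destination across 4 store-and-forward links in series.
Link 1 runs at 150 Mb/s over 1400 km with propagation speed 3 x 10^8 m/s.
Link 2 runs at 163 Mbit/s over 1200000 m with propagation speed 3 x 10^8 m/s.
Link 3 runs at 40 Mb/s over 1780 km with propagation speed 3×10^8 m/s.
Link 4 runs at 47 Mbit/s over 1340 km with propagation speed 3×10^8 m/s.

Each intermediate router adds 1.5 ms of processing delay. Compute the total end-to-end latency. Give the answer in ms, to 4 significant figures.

L = 500 × 8 = 4000 bits.
Transmission delays (L/R per hop): 0.0266667, 0.0245399, 0.1, 0.0851064 ms; sum = 0.236313 ms.
Propagation delays (d/s per hop): 4.66667, 4, 5.93333, 4.46667 ms; sum = 19.0667 ms.
Processing at 3 router(s): 3 × 1.5 ms = 4.5 ms.
End-to-end = 23.80 ms.

23.80 ms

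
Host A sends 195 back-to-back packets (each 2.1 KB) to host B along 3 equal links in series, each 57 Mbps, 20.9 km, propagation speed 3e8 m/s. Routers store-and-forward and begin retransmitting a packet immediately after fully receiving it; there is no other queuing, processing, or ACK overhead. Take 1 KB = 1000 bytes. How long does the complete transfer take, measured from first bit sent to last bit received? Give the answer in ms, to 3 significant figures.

Per-hop transmission t_tx = L/R = 16800/57000000 = 0.294737 ms.
Per-hop propagation t_prop = 20900/300000000 = 0.0696667 ms.
Pipeline fill: first packet needs 3·t_tx to clear all hops; remaining 194 packets each add one t_tx.
Total = (3+195-1)·t_tx + 3·t_prop = 197·0.294737 + 3·0.0696667 = 58.3 ms.

58.3 ms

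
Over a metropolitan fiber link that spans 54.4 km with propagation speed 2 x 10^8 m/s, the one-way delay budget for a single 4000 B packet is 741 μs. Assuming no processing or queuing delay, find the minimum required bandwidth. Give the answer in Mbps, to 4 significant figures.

L = 32000 bits.
Propagation delay = 54400 / 200000000 = 272 μs.
Transmission budget = 741 − 272 = 469 μs.
R ≥ L / t_tx = 32000 bits / 0.000469 s = 68.23 Mbps.

68.23 Mbps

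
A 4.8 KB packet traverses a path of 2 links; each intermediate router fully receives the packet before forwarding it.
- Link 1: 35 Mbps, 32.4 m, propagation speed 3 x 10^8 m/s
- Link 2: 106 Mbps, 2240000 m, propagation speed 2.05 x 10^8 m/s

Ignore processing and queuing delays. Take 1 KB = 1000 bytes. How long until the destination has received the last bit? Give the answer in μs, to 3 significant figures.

L = 38400 bits.
Transmission delays (L/R per hop): 1097.14, 362.264 μs; sum = 1459.41 μs.
Propagation delays (d/s per hop): 0.108, 10926.8 μs; sum = 10926.9 μs.
End-to-end = 12400 μs.

12400 μs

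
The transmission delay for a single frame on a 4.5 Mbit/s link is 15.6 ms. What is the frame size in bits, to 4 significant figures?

L = R × t_tx = 4500000 b/s × 0.0156 s = 70200 bits.

70200 bits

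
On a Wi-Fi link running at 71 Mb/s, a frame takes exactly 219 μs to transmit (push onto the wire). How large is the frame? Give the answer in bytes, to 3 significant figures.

L = R × t_tx = 71000000 b/s × 0.000219 s = 15549 bits.
In bytes: 15549 / 8 = 1940 bytes.

1940 bytes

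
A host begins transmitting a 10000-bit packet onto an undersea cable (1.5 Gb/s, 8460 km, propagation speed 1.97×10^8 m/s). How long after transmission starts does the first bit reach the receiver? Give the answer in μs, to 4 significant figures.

42940 μs

First bit experiences only propagation delay: d/s = 8460000/197000000 = 42940 μs.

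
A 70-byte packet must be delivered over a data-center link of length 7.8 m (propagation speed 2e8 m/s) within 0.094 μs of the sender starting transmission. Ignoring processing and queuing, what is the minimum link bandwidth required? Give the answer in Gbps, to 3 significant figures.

L = 560 bits.
Propagation delay = 7.8 / 200000000 = 0.039 μs.
Transmission budget = 0.094 − 0.039 = 0.055 μs.
R ≥ L / t_tx = 560 bits / 5.5e-08 s = 10.2 Gbps.

10.2 Gbps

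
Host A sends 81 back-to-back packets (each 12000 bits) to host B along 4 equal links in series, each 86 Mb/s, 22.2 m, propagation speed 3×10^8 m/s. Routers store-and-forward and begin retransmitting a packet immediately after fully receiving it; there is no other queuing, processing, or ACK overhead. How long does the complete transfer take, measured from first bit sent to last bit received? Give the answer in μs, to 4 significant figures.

Per-hop transmission t_tx = L/R = 12000/86000000 = 139.535 μs.
Per-hop propagation t_prop = 22.2/300000000 = 0.074 μs.
Pipeline fill: first packet needs 4·t_tx to clear all hops; remaining 80 packets each add one t_tx.
Total = (4+81-1)·t_tx + 4·t_prop = 84·139.535 + 4·0.074 = 11720 μs.

11720 μs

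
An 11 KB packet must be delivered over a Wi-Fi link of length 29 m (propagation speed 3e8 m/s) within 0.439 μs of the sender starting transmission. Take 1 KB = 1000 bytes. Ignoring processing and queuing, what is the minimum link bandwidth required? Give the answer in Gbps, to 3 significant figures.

L = 88000 bits.
Propagation delay = 29 / 300000000 = 0.0966667 μs.
Transmission budget = 0.439 − 0.0966667 = 0.342333 μs.
R ≥ L / t_tx = 88000 bits / 3.42333e-07 s = 257 Gbps.

257 Gbps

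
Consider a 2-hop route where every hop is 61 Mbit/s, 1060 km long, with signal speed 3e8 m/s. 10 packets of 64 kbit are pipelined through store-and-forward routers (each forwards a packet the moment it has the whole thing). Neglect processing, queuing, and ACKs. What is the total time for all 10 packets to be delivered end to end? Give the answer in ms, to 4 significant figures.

18.61 ms

Per-hop transmission t_tx = L/R = 64000/61000000 = 1.04918 ms.
Per-hop propagation t_prop = 1060000/300000000 = 3.53333 ms.
Pipeline fill: first packet needs 2·t_tx to clear all hops; remaining 9 packets each add one t_tx.
Total = (2+10-1)·t_tx + 2·t_prop = 11·1.04918 + 2·3.53333 = 18.61 ms.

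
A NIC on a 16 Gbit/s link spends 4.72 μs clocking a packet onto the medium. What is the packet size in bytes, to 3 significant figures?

9440 bytes

L = R × t_tx = 16000000000 b/s × 4.72e-06 s = 75520 bits.
In bytes: 75520 / 8 = 9440 bytes.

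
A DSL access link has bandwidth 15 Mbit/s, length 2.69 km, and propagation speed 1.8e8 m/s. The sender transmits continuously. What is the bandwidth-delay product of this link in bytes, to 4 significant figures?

28.02 bytes

Propagation delay = 2690 / 180000000 = 1.49444e-05 s.
BDP = R × t_prop = 15000000 × 1.49444e-05 = 224.167 bits.
In bytes: 224.167/8 = 28.02 bytes.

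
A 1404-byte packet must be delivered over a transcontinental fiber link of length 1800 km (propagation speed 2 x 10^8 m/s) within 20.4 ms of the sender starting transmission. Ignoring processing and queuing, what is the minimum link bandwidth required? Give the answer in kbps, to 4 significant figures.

985.3 kbps

L = 11232 bits.
Propagation delay = 1800000 / 200000000 = 9 ms.
Transmission budget = 20.4 − 9 = 11.4 ms.
R ≥ L / t_tx = 11232 bits / 0.0114 s = 985.3 kbps.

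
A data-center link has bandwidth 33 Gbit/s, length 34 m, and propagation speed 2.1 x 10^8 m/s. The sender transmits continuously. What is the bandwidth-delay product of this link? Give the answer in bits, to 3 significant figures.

5340 bits

Propagation delay = 34 / 210000000 = 1.61905e-07 s.
BDP = R × t_prop = 33000000000 × 1.61905e-07 = 5342.86 bits.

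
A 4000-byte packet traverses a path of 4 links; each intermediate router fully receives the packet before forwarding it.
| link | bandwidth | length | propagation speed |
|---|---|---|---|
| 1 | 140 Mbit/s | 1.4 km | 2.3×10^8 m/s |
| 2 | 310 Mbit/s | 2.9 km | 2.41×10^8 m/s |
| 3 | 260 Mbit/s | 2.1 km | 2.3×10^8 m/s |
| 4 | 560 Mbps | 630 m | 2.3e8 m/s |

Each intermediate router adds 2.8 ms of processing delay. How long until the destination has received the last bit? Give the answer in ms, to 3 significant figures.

L = 4000 × 8 = 32000 bits.
Transmission delays (L/R per hop): 0.228571, 0.103226, 0.123077, 0.0571429 ms; sum = 0.512017 ms.
Propagation delays (d/s per hop): 0.00608696, 0.0120332, 0.00913043, 0.00273913 ms; sum = 0.0299897 ms.
Processing at 3 router(s): 3 × 2.8 ms = 8.4 ms.
End-to-end = 8.94 ms.

8.94 ms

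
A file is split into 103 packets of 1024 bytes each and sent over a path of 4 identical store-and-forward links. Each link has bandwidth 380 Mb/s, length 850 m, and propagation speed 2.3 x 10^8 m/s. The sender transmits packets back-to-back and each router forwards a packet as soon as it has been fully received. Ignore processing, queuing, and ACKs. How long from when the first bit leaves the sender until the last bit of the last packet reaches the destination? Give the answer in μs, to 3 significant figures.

2300 μs

Per-hop transmission t_tx = L/R = 8192/380000000 = 21.5579 μs.
Per-hop propagation t_prop = 850/2.3e+08 = 3.69565 μs.
Pipeline fill: first packet needs 4·t_tx to clear all hops; remaining 102 packets each add one t_tx.
Total = (4+103-1)·t_tx + 4·t_prop = 106·21.5579 + 4·3.69565 = 2300 μs.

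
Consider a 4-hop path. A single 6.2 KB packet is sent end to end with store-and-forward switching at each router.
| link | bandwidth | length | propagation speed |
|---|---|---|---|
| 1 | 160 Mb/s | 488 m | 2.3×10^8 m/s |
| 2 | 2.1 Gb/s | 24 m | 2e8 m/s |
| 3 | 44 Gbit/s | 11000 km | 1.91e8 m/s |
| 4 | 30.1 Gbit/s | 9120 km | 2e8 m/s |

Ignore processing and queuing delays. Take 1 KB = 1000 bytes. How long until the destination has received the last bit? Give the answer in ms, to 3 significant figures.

104 ms

L = 49600 bits.
Transmission delays (L/R per hop): 0.31, 0.023619, 0.00112727, 0.00164784 ms; sum = 0.336394 ms.
Propagation delays (d/s per hop): 0.00212174, 0.00012, 57.5916, 45.6 ms; sum = 103.194 ms.
End-to-end = 104 ms.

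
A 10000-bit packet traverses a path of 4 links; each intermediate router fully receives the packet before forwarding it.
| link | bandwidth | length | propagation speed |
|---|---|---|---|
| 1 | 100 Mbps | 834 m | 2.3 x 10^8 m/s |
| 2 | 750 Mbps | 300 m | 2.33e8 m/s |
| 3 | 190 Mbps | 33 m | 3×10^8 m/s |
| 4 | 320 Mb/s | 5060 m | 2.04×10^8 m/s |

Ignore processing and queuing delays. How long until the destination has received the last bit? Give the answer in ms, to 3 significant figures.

Transmission delays (L/R per hop): 0.1, 0.0133333, 0.0526316, 0.03125 ms; sum = 0.197215 ms.
Propagation delays (d/s per hop): 0.00362609, 0.00128755, 0.00011, 0.0248039 ms; sum = 0.0298276 ms.
End-to-end = 0.227 ms.

0.227 ms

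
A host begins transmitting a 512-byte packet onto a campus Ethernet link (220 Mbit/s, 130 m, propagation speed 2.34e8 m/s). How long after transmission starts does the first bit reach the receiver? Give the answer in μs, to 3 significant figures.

0.556 μs

First bit experiences only propagation delay: d/s = 130/234000000 = 0.556 μs.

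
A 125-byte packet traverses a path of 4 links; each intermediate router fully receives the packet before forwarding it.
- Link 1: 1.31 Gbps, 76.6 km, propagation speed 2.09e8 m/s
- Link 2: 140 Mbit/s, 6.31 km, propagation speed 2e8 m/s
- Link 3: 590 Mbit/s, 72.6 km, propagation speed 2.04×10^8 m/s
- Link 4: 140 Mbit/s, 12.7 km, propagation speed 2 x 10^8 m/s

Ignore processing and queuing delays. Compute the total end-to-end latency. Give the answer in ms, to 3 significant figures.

0.834 ms

L = 125 × 8 = 1000 bits.
Transmission delays (L/R per hop): 0.000763359, 0.00714286, 0.00169492, 0.00714286 ms; sum = 0.016744 ms.
Propagation delays (d/s per hop): 0.366507, 0.03155, 0.355882, 0.0635 ms; sum = 0.81744 ms.
End-to-end = 0.834 ms.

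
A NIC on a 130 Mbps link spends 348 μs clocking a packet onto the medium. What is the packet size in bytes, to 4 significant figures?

5655 bytes

L = R × t_tx = 130000000 b/s × 0.000348 s = 45240 bits.
In bytes: 45240 / 8 = 5655 bytes.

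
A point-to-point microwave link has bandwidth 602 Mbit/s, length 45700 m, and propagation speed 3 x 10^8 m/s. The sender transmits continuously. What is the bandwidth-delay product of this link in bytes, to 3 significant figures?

Propagation delay = 45700 / 300000000 = 0.000152333 s.
BDP = R × t_prop = 602000000 × 0.000152333 = 91704.7 bits.
In bytes: 91704.7/8 = 11500 bytes.

11500 bytes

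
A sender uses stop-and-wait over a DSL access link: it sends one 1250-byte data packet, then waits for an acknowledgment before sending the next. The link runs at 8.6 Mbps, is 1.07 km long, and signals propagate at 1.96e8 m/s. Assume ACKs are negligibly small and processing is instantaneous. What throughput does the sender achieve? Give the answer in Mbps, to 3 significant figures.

t_tx = L/R = 10000/8600000 = 0.00116279 s.
t_prop = 1070/196000000 = 5.45918e-06 s; RTT = 1.09184e-05 s.
Cycle = t_tx + RTT = 0.00117371 s.
Throughput = L / cycle = 10000 / 0.00117371 = 8.52 Mbps.

8.52 Mbps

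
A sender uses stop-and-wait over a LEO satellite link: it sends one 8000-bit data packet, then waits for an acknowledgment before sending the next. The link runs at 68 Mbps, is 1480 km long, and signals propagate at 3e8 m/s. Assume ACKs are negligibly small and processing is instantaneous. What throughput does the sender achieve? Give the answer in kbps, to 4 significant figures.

t_tx = L/R = 8000/68000000 = 0.000117647 s.
t_prop = 1480000/300000000 = 0.00493333 s; RTT = 0.00986667 s.
Cycle = t_tx + RTT = 0.00998431 s.
Throughput = L / cycle = 8000 / 0.00998431 = 801.3 kbps.

801.3 kbps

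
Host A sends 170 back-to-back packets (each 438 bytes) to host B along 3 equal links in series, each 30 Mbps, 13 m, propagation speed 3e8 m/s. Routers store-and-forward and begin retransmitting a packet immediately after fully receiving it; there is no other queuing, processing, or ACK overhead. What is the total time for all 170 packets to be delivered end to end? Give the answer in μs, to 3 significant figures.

20100 μs

Per-hop transmission t_tx = L/R = 3504/30000000 = 116.8 μs.
Per-hop propagation t_prop = 13/300000000 = 0.0433333 μs.
Pipeline fill: first packet needs 3·t_tx to clear all hops; remaining 169 packets each add one t_tx.
Total = (3+170-1)·t_tx + 3·t_prop = 172·116.8 + 3·0.0433333 = 20100 μs.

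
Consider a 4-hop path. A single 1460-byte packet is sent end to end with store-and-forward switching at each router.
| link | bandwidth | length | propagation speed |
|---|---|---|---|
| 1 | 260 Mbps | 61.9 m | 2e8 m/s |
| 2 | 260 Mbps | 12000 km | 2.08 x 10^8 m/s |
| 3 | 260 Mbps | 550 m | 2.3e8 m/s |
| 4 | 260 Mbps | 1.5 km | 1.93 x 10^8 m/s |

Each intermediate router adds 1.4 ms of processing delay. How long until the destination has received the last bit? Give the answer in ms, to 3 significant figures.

L = 1460 × 8 = 11680 bits.
Transmission delay per hop = L/R = 11680/260000000 = 0.0449231 ms; 4 hops → 0.179692 ms.
Propagation delays (d/s per hop): 0.0003095, 57.6923, 0.0023913, 0.00777202 ms; sum = 57.7028 ms.
Processing at 3 router(s): 3 × 1.4 ms = 4.2 ms.
End-to-end = 62.1 ms.

62.1 ms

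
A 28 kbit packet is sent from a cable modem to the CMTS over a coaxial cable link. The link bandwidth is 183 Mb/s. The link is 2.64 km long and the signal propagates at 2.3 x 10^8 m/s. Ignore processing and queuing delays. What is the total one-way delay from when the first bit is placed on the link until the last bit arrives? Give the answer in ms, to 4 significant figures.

0.1645 ms

L = 28000 bits.
Transmission delay = L/R = 28000 / 183000000 = 0.153005 ms.
Propagation delay = d/s = 2640 m / 2.3e+08 m/s = 0.0114783 ms.
Total = 0.1645 ms.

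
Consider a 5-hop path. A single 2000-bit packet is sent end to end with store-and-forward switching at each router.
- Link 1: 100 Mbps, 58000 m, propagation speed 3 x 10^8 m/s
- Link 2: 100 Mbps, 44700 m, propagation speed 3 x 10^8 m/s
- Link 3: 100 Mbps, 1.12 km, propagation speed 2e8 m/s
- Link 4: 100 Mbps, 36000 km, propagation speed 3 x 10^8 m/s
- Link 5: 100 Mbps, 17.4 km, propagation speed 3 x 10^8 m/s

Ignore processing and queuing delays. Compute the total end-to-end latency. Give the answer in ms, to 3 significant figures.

121 ms

Transmission delay per hop = L/R = 2000/100000000 = 0.02 ms; 5 hops → 0.1 ms.
Propagation delays (d/s per hop): 0.193333, 0.149, 0.0056, 120, 0.058 ms; sum = 120.406 ms.
End-to-end = 121 ms.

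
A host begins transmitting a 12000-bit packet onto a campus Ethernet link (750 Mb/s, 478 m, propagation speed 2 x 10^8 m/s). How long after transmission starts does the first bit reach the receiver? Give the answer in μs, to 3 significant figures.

2.39 μs

First bit experiences only propagation delay: d/s = 478/200000000 = 2.39 μs.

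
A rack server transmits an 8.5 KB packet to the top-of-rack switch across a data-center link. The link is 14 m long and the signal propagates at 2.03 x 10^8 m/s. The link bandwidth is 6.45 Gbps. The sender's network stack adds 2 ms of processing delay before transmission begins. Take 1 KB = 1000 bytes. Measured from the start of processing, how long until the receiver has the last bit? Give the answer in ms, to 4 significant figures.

L = 68000 bits.
Transmission delay = L/R = 68000 / 6450000000 = 0.0105426 ms.
Propagation delay = d/s = 14 m / 2.03e+08 m/s = 6.89655e-05 ms.
Plus processing delay 2 ms = 2 ms.
Total = 2.011 ms.

2.011 ms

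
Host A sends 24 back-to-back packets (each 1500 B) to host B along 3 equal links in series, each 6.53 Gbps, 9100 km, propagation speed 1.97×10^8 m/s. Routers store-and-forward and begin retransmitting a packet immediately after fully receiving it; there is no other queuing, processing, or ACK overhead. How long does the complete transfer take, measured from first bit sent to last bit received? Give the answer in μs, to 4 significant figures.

Per-hop transmission t_tx = L/R = 12000/6530000000 = 1.83767 μs.
Per-hop propagation t_prop = 9100000/197000000 = 46192.9 μs.
Pipeline fill: first packet needs 3·t_tx to clear all hops; remaining 23 packets each add one t_tx.
Total = (3+24-1)·t_tx + 3·t_prop = 26·1.83767 + 3·46192.9 = 138600 μs.

138600 μs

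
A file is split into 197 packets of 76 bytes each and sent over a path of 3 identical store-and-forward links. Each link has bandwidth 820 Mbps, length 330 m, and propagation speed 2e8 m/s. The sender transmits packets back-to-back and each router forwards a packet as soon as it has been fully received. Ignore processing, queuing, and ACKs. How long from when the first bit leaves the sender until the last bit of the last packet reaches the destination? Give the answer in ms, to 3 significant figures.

Per-hop transmission t_tx = L/R = 608/820000000 = 0.000741463 ms.
Per-hop propagation t_prop = 330/200000000 = 0.00165 ms.
Pipeline fill: first packet needs 3·t_tx to clear all hops; remaining 196 packets each add one t_tx.
Total = (3+197-1)·t_tx + 3·t_prop = 199·0.000741463 + 3·0.00165 = 0.153 ms.

0.153 ms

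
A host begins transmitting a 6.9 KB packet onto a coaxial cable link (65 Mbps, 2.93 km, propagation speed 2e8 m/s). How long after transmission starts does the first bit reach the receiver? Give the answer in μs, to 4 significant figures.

14.65 μs

First bit experiences only propagation delay: d/s = 2930/200000000 = 14.65 μs.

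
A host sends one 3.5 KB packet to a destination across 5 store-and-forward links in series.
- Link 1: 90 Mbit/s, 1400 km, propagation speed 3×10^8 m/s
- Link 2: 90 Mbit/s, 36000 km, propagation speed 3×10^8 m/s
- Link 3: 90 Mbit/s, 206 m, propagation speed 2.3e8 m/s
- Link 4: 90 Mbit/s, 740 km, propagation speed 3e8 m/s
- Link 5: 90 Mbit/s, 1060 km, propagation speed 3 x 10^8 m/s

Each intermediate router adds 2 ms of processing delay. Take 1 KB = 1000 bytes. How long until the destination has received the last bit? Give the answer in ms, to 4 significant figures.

L = 28000 bits.
Transmission delay per hop = L/R = 28000/90000000 = 0.311111 ms; 5 hops → 1.55556 ms.
Propagation delays (d/s per hop): 4.66667, 120, 0.000895652, 2.46667, 3.53333 ms; sum = 130.668 ms.
Processing at 4 router(s): 4 × 2 ms = 8 ms.
End-to-end = 140.2 ms.

140.2 ms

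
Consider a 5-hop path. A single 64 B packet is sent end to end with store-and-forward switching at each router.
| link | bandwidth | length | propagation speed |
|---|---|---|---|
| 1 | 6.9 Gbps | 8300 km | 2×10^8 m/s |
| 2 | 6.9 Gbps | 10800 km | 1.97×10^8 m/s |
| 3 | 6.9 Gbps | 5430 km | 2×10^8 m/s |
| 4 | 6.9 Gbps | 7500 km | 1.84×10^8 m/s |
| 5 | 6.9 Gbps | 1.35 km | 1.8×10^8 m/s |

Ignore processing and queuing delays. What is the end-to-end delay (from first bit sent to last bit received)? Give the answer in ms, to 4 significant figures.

164.2 ms

L = 64 × 8 = 512 bits.
Transmission delay per hop = L/R = 512/6900000000 = 7.42029e-05 ms; 5 hops → 0.000371014 ms.
Propagation delays (d/s per hop): 41.5, 54.8223, 27.15, 40.7609, 0.0075 ms; sum = 164.241 ms.
End-to-end = 164.2 ms.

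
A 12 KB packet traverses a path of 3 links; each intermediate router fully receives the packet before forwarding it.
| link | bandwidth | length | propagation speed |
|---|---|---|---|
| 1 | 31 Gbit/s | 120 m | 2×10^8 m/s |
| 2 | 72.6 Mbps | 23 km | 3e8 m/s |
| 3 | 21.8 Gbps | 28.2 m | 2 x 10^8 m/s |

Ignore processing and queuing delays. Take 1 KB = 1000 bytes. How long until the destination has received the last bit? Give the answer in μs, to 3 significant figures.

L = 96000 bits.
Transmission delays (L/R per hop): 3.09677, 1322.31, 4.40367 μs; sum = 1329.81 μs.
Propagation delays (d/s per hop): 0.6, 76.6667, 0.141 μs; sum = 77.4077 μs.
End-to-end = 1410 μs.

1410 μs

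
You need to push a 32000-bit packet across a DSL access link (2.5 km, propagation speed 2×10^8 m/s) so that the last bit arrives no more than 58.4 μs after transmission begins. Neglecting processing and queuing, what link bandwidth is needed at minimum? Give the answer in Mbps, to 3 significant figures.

Propagation delay = 2500 / 200000000 = 12.5 μs.
Transmission budget = 58.4 − 12.5 = 45.9 μs.
R ≥ L / t_tx = 32000 bits / 4.59e-05 s = 697 Mbps.

697 Mbps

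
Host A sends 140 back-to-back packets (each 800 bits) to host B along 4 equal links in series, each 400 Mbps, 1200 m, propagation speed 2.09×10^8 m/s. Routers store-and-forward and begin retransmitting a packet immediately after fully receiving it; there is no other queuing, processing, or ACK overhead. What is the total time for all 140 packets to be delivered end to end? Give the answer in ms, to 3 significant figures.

0.309 ms

Per-hop transmission t_tx = L/R = 800/400000000 = 0.002 ms.
Per-hop propagation t_prop = 1200/209000000 = 0.00574163 ms.
Pipeline fill: first packet needs 4·t_tx to clear all hops; remaining 139 packets each add one t_tx.
Total = (4+140-1)·t_tx + 4·t_prop = 143·0.002 + 4·0.00574163 = 0.309 ms.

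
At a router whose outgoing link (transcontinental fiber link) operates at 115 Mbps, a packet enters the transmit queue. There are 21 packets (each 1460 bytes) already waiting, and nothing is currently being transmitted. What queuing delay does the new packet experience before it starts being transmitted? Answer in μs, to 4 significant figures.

Each queued packet: L/R = 11680/115000000 = 101.565 μs.
21 queued → 2132.87 μs.
Queuing delay = 2133 μs.

2133 μs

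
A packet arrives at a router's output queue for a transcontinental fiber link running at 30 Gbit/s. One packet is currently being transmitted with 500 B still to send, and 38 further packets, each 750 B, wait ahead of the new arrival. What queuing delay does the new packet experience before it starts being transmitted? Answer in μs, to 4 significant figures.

7.733 μs

Each queued packet: L/R = 6000/30000000000 = 0.2 μs.
38 queued → 7.6 μs.
Plus remaining 4000 bits of current packet: 0.133333 μs.
Queuing delay = 7.733 μs.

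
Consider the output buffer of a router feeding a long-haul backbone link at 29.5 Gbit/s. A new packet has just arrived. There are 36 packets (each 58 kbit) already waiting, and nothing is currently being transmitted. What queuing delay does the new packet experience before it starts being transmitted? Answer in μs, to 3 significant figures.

70.8 μs

Each queued packet: L/R = 58000/29500000000 = 1.9661 μs.
36 queued → 70.7797 μs.
Queuing delay = 70.8 μs.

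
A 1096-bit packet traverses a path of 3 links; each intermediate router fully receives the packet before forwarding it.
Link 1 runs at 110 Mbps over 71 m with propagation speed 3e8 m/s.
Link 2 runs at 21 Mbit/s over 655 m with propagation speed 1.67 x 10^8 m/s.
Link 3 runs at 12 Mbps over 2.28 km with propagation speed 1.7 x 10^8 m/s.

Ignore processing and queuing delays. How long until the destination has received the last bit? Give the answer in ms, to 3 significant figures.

0.171 ms

Transmission delays (L/R per hop): 0.00996364, 0.0521905, 0.0913333 ms; sum = 0.153487 ms.
Propagation delays (d/s per hop): 0.000236667, 0.00392216, 0.0134118 ms; sum = 0.0175706 ms.
End-to-end = 0.171 ms.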